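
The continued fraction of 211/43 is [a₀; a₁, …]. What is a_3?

1

211 = 4·43 + 39   →  a_0 = 4
43 = 1·39 + 4   →  a_1 = 1
39 = 9·4 + 3   →  a_2 = 9
4 = 1·3 + 1   →  a_3 = 1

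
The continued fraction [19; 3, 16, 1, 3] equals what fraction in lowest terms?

Using pₖ = aₖpₖ₋₁ + pₖ₋₂ and qₖ = aₖqₖ₋₁ + qₖ₋₂:
  k=0: a=19, p=19, q=1
  k=1: a=3, p=58, q=3
  k=2: a=16, p=947, q=49
  k=3: a=1, p=1005, q=52
  k=4: a=3, p=3962, q=205

3962/205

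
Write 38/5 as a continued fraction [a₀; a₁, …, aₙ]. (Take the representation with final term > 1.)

[7; 1, 1, 2]

38 = 7·5 + 3
5 = 1·3 + 2
3 = 1·2 + 1
2 = 2·1 + 0  (stop)
So 38/5 = [7; 1, 1, 2].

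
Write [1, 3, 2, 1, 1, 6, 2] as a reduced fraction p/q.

312/241

Using pₖ = aₖpₖ₋₁ + pₖ₋₂ and qₖ = aₖqₖ₋₁ + qₖ₋₂:
  k=0: a=1, p=1, q=1
  k=1: a=3, p=4, q=3
  k=2: a=2, p=9, q=7
  k=3: a=1, p=13, q=10
  k=4: a=1, p=22, q=17
  k=5: a=6, p=145, q=112
  k=6: a=2, p=312, q=241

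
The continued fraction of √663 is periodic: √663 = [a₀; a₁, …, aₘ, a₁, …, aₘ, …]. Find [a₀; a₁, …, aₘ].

a₀ = ⌊√663⌋ = 25.
With m₀=0, d₀=1 and mₖ₊₁ = dₖaₖ − mₖ, dₖ₊₁ = (n − mₖ₊₁²)/dₖ, aₖ₊₁ = ⌊(a₀+mₖ₊₁)/dₖ₊₁⌋:
  k=1: m=25, d=38, a=1
  k=2: m=13, d=13, a=2
  k=3: m=13, d=38, a=1
  k=4: m=25, d=1, a=50
d=1 and a=2a₀=50 at k=4, so the next step gives (m, d) = (25, 38) again — its k=1 value — and the period has length 4.

[25; 1, 2, 1, 50]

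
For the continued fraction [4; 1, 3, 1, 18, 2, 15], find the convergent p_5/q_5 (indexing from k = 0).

926/193

Using pₖ = aₖpₖ₋₁ + pₖ₋₂, qₖ = aₖqₖ₋₁ + qₖ₋₂ (with p₋₁=1, p₋₂=0, q₋₁=0, q₋₂=1):
  k=0: a=4, p=4, q=1
  k=1: a=1, p=5, q=1
  k=2: a=3, p=19, q=4
  k=3: a=1, p=24, q=5
  k=4: a=18, p=451, q=94
  k=5: a=2, p=926, q=193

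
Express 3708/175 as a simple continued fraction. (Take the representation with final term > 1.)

3708 = 21·175 + 33
175 = 5·33 + 10
33 = 3·10 + 3
10 = 3·3 + 1
3 = 3·1 + 0  (stop)
So 3708/175 = [21; 5, 3, 3, 3].

[21; 5, 3, 3, 3]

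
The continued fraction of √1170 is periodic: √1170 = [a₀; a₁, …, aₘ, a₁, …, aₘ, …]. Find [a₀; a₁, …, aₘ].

[34; 4, 1, 6, 1, 4, 68]

a₀ = ⌊√1170⌋ = 34.
With m₀=0, d₀=1 and mₖ₊₁ = dₖaₖ − mₖ, dₖ₊₁ = (n − mₖ₊₁²)/dₖ, aₖ₊₁ = ⌊(a₀+mₖ₊₁)/dₖ₊₁⌋:
  k=1: m=34, d=14, a=4
  k=2: m=22, d=49, a=1
  k=3: m=27, d=9, a=6
  k=4: m=27, d=49, a=1
  k=5: m=22, d=14, a=4
  k=6: m=34, d=1, a=68
d=1 and a=2a₀=68 at k=6, so the next step gives (m, d) = (34, 14) again — its k=1 value — and the period has length 6.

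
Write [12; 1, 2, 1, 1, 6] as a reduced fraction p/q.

585/46

Using pₖ = aₖpₖ₋₁ + pₖ₋₂ and qₖ = aₖqₖ₋₁ + qₖ₋₂:
  k=0: a=12, p=12, q=1
  k=1: a=1, p=13, q=1
  k=2: a=2, p=38, q=3
  k=3: a=1, p=51, q=4
  k=4: a=1, p=89, q=7
  k=5: a=6, p=585, q=46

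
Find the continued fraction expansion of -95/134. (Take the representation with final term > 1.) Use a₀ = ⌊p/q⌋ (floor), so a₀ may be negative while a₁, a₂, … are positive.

[-1; 3, 2, 3, 2, 2]

-95 = -1×134 + 39
134 = 3×39 + 17
39 = 2×17 + 5
17 = 3×5 + 2
5 = 2×2 + 1
2 = 2×1 + 0  (stop)
So -95/134 = [-1; 3, 2, 3, 2, 2].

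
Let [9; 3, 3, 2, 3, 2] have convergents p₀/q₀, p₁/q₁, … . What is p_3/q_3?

Using pₖ = aₖpₖ₋₁ + pₖ₋₂, qₖ = aₖqₖ₋₁ + qₖ₋₂ (with p₋₁=1, p₋₂=0, q₋₁=0, q₋₂=1):
  k=0: a=9, p=9, q=1
  k=1: a=3, p=28, q=3
  k=2: a=3, p=93, q=10
  k=3: a=2, p=214, q=23

214/23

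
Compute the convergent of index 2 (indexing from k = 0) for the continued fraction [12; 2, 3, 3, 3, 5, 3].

87/7

Using pₖ = aₖpₖ₋₁ + pₖ₋₂, qₖ = aₖqₖ₋₁ + qₖ₋₂ (with p₋₁=1, p₋₂=0, q₋₁=0, q₋₂=1):
  k=0: a=12, p=12, q=1
  k=1: a=2, p=25, q=2
  k=2: a=3, p=87, q=7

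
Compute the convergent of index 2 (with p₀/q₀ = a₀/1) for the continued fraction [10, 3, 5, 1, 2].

Using pₖ = aₖpₖ₋₁ + pₖ₋₂, qₖ = aₖqₖ₋₁ + qₖ₋₂ (with p₋₁=1, p₋₂=0, q₋₁=0, q₋₂=1):
  k=0: a=10, p=10, q=1
  k=1: a=3, p=31, q=3
  k=2: a=5, p=165, q=16

165/16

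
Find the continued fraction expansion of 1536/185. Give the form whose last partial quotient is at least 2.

[8; 3, 3, 3, 2, 2]

1536 = 8·185 + 56
185 = 3·56 + 17
56 = 3·17 + 5
17 = 3·5 + 2
5 = 2·2 + 1
2 = 2·1 + 0  (stop)
So 1536/185 = [8; 3, 3, 3, 2, 2].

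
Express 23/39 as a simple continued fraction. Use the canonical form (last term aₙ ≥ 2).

[0; 1, 1, 2, 3, 2]

23 = 0×39 + 23
39 = 1×23 + 16
23 = 1×16 + 7
16 = 2×7 + 2
7 = 3×2 + 1
2 = 2×1 + 0  (stop)
So 23/39 = [0; 1, 1, 2, 3, 2].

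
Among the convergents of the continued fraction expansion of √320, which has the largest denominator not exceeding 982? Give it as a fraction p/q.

5778/323

√320 = [17; 1, 7, 1, 34, …] (period length 4).
Convergents:
  p_0/q_0 = 17/1
  p_1/q_1 = 18/1
  p_2/q_2 = 143/8
  p_3/q_3 = 161/9
  p_4/q_4 = 5617/314
  p_5/q_5 = 5778/323
  p_6/q_6 = 46063/2575
q_5 = 323 ≤ 982 < 2575 = q_6, so the answer is 5778/323.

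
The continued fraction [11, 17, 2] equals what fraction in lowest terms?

Fold from the inside: start with 2/1.
  17 + 1/2 = 35/2
  11 + 2/35 = 387/35

387/35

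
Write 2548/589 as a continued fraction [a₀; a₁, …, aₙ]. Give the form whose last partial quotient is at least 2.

2548 = 4*589 + 192
589 = 3*192 + 13
192 = 14*13 + 10
13 = 1*10 + 3
10 = 3*3 + 1
3 = 3*1 + 0  (stop)
So 2548/589 = [4; 3, 14, 1, 3, 3].

[4; 3, 14, 1, 3, 3]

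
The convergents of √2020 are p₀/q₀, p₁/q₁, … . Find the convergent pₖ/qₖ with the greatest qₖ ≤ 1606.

√2020 = [44; 1, 16, 1, 88, …] (period length 4).
Convergents:
  p_0/q_0 = 44/1
  p_1/q_1 = 45/1
  p_2/q_2 = 764/17
  p_3/q_3 = 809/18
  p_4/q_4 = 71956/1601
  p_5/q_5 = 72765/1619
q_4 = 1601 ≤ 1606 < 1619 = q_5, so the answer is 71956/1601.

71956/1601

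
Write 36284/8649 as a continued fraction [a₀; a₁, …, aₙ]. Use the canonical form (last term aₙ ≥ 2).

[4; 5, 8, 13, 16]

36284 = 4·8649 + 1688
8649 = 5·1688 + 209
1688 = 8·209 + 16
209 = 13·16 + 1
16 = 16·1 + 0  (stop)
So 36284/8649 = [4; 5, 8, 13, 16].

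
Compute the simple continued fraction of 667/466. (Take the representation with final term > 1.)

[1; 2, 3, 7, 9]

667 = 1×466 + 201
466 = 2×201 + 64
201 = 3×64 + 9
64 = 7×9 + 1
9 = 9×1 + 0  (stop)
So 667/466 = [1; 2, 3, 7, 9].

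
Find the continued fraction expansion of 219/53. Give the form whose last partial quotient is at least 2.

219 = 4*53 + 7
53 = 7*7 + 4
7 = 1*4 + 3
4 = 1*3 + 1
3 = 3*1 + 0  (stop)
So 219/53 = [4; 7, 1, 1, 3].

[4; 7, 1, 1, 3]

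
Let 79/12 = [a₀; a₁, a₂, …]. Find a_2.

1

79 = 6·12 + 7   →  a_0 = 6
12 = 1·7 + 5   →  a_1 = 1
7 = 1·5 + 2   →  a_2 = 1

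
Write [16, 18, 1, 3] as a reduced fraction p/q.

Fold from the inside: start with 3/1.
  1 + 1/3 = 4/3
  18 + 3/4 = 75/4
  16 + 4/75 = 1204/75

1204/75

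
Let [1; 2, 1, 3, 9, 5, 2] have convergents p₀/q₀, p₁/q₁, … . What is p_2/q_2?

4/3

Using pₖ = aₖpₖ₋₁ + pₖ₋₂, qₖ = aₖqₖ₋₁ + qₖ₋₂ (with p₋₁=1, p₋₂=0, q₋₁=0, q₋₂=1):
  k=0: a=1, p=1, q=1
  k=1: a=2, p=3, q=2
  k=2: a=1, p=4, q=3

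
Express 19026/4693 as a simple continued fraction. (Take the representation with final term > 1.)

[4; 18, 2, 10, 12]

19026 = 4·4693 + 254
4693 = 18·254 + 121
254 = 2·121 + 12
121 = 10·12 + 1
12 = 12·1 + 0  (stop)
So 19026/4693 = [4; 18, 2, 10, 12].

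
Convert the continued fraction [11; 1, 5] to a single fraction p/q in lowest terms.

71/6

Fold from the inside: start with 5/1.
  1 + 1/5 = 6/5
  11 + 5/6 = 71/6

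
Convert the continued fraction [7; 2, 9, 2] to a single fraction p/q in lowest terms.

299/40

Using pₖ = aₖpₖ₋₁ + pₖ₋₂ and qₖ = aₖqₖ₋₁ + qₖ₋₂:
  k=0: a=7, p=7, q=1
  k=1: a=2, p=15, q=2
  k=2: a=9, p=142, q=19
  k=3: a=2, p=299, q=40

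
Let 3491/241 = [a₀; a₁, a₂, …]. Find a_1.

2

3491 = 14·241 + 117   →  a_0 = 14
241 = 2·117 + 7   →  a_1 = 2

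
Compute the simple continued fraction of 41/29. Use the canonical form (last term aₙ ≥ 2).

41 = 1·29 + 12
29 = 2·12 + 5
12 = 2·5 + 2
5 = 2·2 + 1
2 = 2·1 + 0  (stop)
So 41/29 = [1; 2, 2, 2, 2].

[1; 2, 2, 2, 2]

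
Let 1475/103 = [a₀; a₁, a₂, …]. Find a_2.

1475 = 14·103 + 33   →  a_0 = 14
103 = 3·33 + 4   →  a_1 = 3
33 = 8·4 + 1   →  a_2 = 8

8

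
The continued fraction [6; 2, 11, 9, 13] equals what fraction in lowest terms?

Using pₖ = aₖpₖ₋₁ + pₖ₋₂ and qₖ = aₖqₖ₋₁ + qₖ₋₂:
  k=0: a=6, p=6, q=1
  k=1: a=2, p=13, q=2
  k=2: a=11, p=149, q=23
  k=3: a=9, p=1354, q=209
  k=4: a=13, p=17751, q=2740

17751/2740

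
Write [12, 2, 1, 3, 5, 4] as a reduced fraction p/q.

3004/243

Using pₖ = aₖpₖ₋₁ + pₖ₋₂ and qₖ = aₖqₖ₋₁ + qₖ₋₂:
  k=0: a=12, p=12, q=1
  k=1: a=2, p=25, q=2
  k=2: a=1, p=37, q=3
  k=3: a=3, p=136, q=11
  k=4: a=5, p=717, q=58
  k=5: a=4, p=3004, q=243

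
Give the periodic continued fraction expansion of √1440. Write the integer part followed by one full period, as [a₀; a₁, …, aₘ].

a₀ = ⌊√1440⌋ = 37.

[37; 1, 17, 1, 74]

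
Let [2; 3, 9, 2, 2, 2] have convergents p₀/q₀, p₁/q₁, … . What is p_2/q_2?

65/28

Using pₖ = aₖpₖ₋₁ + pₖ₋₂, qₖ = aₖqₖ₋₁ + qₖ₋₂ (with p₋₁=1, p₋₂=0, q₋₁=0, q₋₂=1):
  k=0: a=2, p=2, q=1
  k=1: a=3, p=7, q=3
  k=2: a=9, p=65, q=28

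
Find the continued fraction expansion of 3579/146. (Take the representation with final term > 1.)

3579 = 24·146 + 75
146 = 1·75 + 71
75 = 1·71 + 4
71 = 17·4 + 3
4 = 1·3 + 1
3 = 3·1 + 0  (stop)
So 3579/146 = [24; 1, 1, 17, 1, 3].

[24; 1, 1, 17, 1, 3]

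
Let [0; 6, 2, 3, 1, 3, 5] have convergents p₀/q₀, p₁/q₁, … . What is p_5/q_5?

Using pₖ = aₖpₖ₋₁ + pₖ₋₂, qₖ = aₖqₖ₋₁ + qₖ₋₂ (with p₋₁=1, p₋₂=0, q₋₁=0, q₋₂=1):
  k=0: a=0, p=0, q=1
  k=1: a=6, p=1, q=6
  k=2: a=2, p=2, q=13
  k=3: a=3, p=7, q=45
  k=4: a=1, p=9, q=58
  k=5: a=3, p=34, q=219

34/219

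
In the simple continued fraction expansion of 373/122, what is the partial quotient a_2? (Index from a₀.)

373 = 3·122 + 7   →  a_0 = 3
122 = 17·7 + 3   →  a_1 = 17
7 = 2·3 + 1   →  a_2 = 2

2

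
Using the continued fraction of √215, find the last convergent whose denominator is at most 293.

3871/264

√215 = [14; 1, 1, 1, 28, …] (period length 4).
Convergents:
  p_0/q_0 = 14/1
  p_1/q_1 = 15/1
  p_2/q_2 = 29/2
  p_3/q_3 = 44/3
  p_4/q_4 = 1261/86
  p_5/q_5 = 1305/89
  p_6/q_6 = 2566/175
  p_7/q_7 = 3871/264
  p_8/q_8 = 110954/7567
q_7 = 264 ≤ 293 < 7567 = q_8, so the answer is 3871/264.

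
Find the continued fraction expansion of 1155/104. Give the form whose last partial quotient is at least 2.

[11; 9, 2, 5]

1155 = 11×104 + 11
104 = 9×11 + 5
11 = 2×5 + 1
5 = 5×1 + 0  (stop)
So 1155/104 = [11; 9, 2, 5].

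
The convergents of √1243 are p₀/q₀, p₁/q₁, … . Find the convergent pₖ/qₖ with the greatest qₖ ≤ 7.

√1243 = [35; 3, 1, 9, 3, 9, 1, 3, 70, …] (period length 8).
Convergents:
  p_0/q_0 = 35/1
  p_1/q_1 = 106/3
  p_2/q_2 = 141/4
  p_3/q_3 = 1375/39
q_2 = 4 ≤ 7 < 39 = q_3, so the answer is 141/4.

141/4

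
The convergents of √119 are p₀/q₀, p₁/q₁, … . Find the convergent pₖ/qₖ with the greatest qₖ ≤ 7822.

√119 = [10; 1, 9, 1, 20, …] (period length 4).
Convergents:
  p_0/q_0 = 10/1
  p_1/q_1 = 11/1
  p_2/q_2 = 109/10
  p_3/q_3 = 120/11
  p_4/q_4 = 2509/230
  p_5/q_5 = 2629/241
  p_6/q_6 = 26170/2399
  p_7/q_7 = 28799/2640
  p_8/q_8 = 602150/55199
q_7 = 2640 ≤ 7822 < 55199 = q_8, so the answer is 28799/2640.

28799/2640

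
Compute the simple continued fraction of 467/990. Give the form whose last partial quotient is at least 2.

467 = 0·990 + 467
990 = 2·467 + 56
467 = 8·56 + 19
56 = 2·19 + 18
19 = 1·18 + 1
18 = 18·1 + 0  (stop)
So 467/990 = [0; 2, 8, 2, 1, 18].

[0; 2, 8, 2, 1, 18]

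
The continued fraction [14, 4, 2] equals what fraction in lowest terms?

Fold from the inside: start with 2/1.
  4 + 1/2 = 9/2
  14 + 2/9 = 128/9

128/9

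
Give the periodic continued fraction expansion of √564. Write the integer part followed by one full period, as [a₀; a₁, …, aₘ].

[23; 1, 2, 1, 46]

a₀ = ⌊√564⌋ = 23.
With m₀=0, d₀=1 and mₖ₊₁ = dₖaₖ − mₖ, dₖ₊₁ = (n − mₖ₊₁²)/dₖ, aₖ₊₁ = ⌊(a₀+mₖ₊₁)/dₖ₊₁⌋:
  k=1: m=23, d=35, a=1
  k=2: m=12, d=12, a=2
  k=3: m=12, d=35, a=1
  k=4: m=23, d=1, a=46
d=1 and a=2a₀=46 at k=4, so the next step gives (m, d) = (23, 35) again — its k=1 value — and the period has length 4.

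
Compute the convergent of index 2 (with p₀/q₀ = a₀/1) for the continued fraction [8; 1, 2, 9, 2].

26/3

Using pₖ = aₖpₖ₋₁ + pₖ₋₂, qₖ = aₖqₖ₋₁ + qₖ₋₂ (with p₋₁=1, p₋₂=0, q₋₁=0, q₋₂=1):
  k=0: a=8, p=8, q=1
  k=1: a=1, p=9, q=1
  k=2: a=2, p=26, q=3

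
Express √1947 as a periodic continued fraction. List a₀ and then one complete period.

a₀ = ⌊√1947⌋ = 44.
With m₀=0, d₀=1 and mₖ₊₁ = dₖaₖ − mₖ, dₖ₊₁ = (n − mₖ₊₁²)/dₖ, aₖ₊₁ = ⌊(a₀+mₖ₊₁)/dₖ₊₁⌋:
  k=1: m=44, d=11, a=8
  k=2: m=44, d=1, a=88
d=1 and a=2a₀=88 at k=2, so the next step gives (m, d) = (44, 11) again — its k=1 value — and the period has length 2.

[44; 8, 88]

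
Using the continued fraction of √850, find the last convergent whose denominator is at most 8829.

√850 = [29; 6, 2, 6, 58, …] (period length 4).
Convergents:
  p_0/q_0 = 29/1
  p_1/q_1 = 175/6
  p_2/q_2 = 379/13
  p_3/q_3 = 2449/84
  p_4/q_4 = 142421/4885
  p_5/q_5 = 856975/29394
q_4 = 4885 ≤ 8829 < 29394 = q_5, so the answer is 142421/4885.

142421/4885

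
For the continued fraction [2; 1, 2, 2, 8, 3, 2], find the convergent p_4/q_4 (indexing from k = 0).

Using pₖ = aₖpₖ₋₁ + pₖ₋₂, qₖ = aₖqₖ₋₁ + qₖ₋₂ (with p₋₁=1, p₋₂=0, q₋₁=0, q₋₂=1):
  k=0: a=2, p=2, q=1
  k=1: a=1, p=3, q=1
  k=2: a=2, p=8, q=3
  k=3: a=2, p=19, q=7
  k=4: a=8, p=160, q=59

160/59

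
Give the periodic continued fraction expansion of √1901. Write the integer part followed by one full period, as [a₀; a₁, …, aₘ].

[43; 1, 1, 1, 1, 86]

a₀ = ⌊√1901⌋ = 43.
With m₀=0, d₀=1 and mₖ₊₁ = dₖaₖ − mₖ, dₖ₊₁ = (n − mₖ₊₁²)/dₖ, aₖ₊₁ = ⌊(a₀+mₖ₊₁)/dₖ₊₁⌋:
  k=1: m=43, d=52, a=1
  k=2: m=9, d=35, a=1
  k=3: m=26, d=35, a=1
  k=4: m=9, d=52, a=1
  k=5: m=43, d=1, a=86
d=1 and a=2a₀=86 at k=5, so the next step gives (m, d) = (43, 52) again — its k=1 value — and the period has length 5.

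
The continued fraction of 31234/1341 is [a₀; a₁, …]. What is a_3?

3

31234 = 23·1341 + 391   →  a_0 = 23
1341 = 3·391 + 168   →  a_1 = 3
391 = 2·168 + 55   →  a_2 = 2
168 = 3·55 + 3   →  a_3 = 3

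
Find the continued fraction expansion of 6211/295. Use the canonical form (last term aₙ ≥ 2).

[21; 18, 2, 3, 2]

6211 = 21*295 + 16
295 = 18*16 + 7
16 = 2*7 + 2
7 = 3*2 + 1
2 = 2*1 + 0  (stop)
So 6211/295 = [21; 18, 2, 3, 2].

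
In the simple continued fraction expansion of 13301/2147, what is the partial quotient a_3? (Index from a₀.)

13301 = 6·2147 + 419   →  a_0 = 6
2147 = 5·419 + 52   →  a_1 = 5
419 = 8·52 + 3   →  a_2 = 8
52 = 17·3 + 1   →  a_3 = 17

17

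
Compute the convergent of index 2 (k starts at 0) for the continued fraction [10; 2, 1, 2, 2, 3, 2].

31/3

Using pₖ = aₖpₖ₋₁ + pₖ₋₂, qₖ = aₖqₖ₋₁ + qₖ₋₂ (with p₋₁=1, p₋₂=0, q₋₁=0, q₋₂=1):
  k=0: a=10, p=10, q=1
  k=1: a=2, p=21, q=2
  k=2: a=1, p=31, q=3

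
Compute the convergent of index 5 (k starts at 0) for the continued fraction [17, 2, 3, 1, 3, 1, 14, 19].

Using pₖ = aₖpₖ₋₁ + pₖ₋₂, qₖ = aₖqₖ₋₁ + qₖ₋₂ (with p₋₁=1, p₋₂=0, q₋₁=0, q₋₂=1):
  k=0: a=17, p=17, q=1
  k=1: a=2, p=35, q=2
  k=2: a=3, p=122, q=7
  k=3: a=1, p=157, q=9
  k=4: a=3, p=593, q=34
  k=5: a=1, p=750, q=43

750/43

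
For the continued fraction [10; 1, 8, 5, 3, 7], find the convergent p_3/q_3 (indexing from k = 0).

501/46

Using pₖ = aₖpₖ₋₁ + pₖ₋₂, qₖ = aₖqₖ₋₁ + qₖ₋₂ (with p₋₁=1, p₋₂=0, q₋₁=0, q₋₂=1):
  k=0: a=10, p=10, q=1
  k=1: a=1, p=11, q=1
  k=2: a=8, p=98, q=9
  k=3: a=5, p=501, q=46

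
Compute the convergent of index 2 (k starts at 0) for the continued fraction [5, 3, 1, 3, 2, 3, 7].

21/4

Using pₖ = aₖpₖ₋₁ + pₖ₋₂, qₖ = aₖqₖ₋₁ + qₖ₋₂ (with p₋₁=1, p₋₂=0, q₋₁=0, q₋₂=1):
  k=0: a=5, p=5, q=1
  k=1: a=3, p=16, q=3
  k=2: a=1, p=21, q=4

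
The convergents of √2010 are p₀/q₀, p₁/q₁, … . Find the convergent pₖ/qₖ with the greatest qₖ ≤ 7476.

144721/3228

√2010 = [44; 1, 4, 1, 88, …] (period length 4).
Convergents:
  p_0/q_0 = 44/1
  p_1/q_1 = 45/1
  p_2/q_2 = 224/5
  p_3/q_3 = 269/6
  p_4/q_4 = 23896/533
  p_5/q_5 = 24165/539
  p_6/q_6 = 120556/2689
  p_7/q_7 = 144721/3228
  p_8/q_8 = 12856004/286753
q_7 = 3228 ≤ 7476 < 286753 = q_8, so the answer is 144721/3228.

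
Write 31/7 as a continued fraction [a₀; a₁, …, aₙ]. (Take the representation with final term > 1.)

31 = 4×7 + 3
7 = 2×3 + 1
3 = 3×1 + 0  (stop)
So 31/7 = [4; 2, 3].

[4; 2, 3]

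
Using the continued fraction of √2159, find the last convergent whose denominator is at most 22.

√2159 = [46; 2, 6, 1, 1, 1, 6, 2, 92, …] (period length 8).
Convergents:
  p_0/q_0 = 46/1
  p_1/q_1 = 93/2
  p_2/q_2 = 604/13
  p_3/q_3 = 697/15
  p_4/q_4 = 1301/28
q_3 = 15 ≤ 22 < 28 = q_4, so the answer is 697/15.

697/15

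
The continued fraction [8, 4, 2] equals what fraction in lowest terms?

74/9

Fold from the inside: start with 2/1.
  4 + 1/2 = 9/2
  8 + 2/9 = 74/9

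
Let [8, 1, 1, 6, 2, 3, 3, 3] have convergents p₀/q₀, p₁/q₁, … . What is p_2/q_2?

Using pₖ = aₖpₖ₋₁ + pₖ₋₂, qₖ = aₖqₖ₋₁ + qₖ₋₂ (with p₋₁=1, p₋₂=0, q₋₁=0, q₋₂=1):
  k=0: a=8, p=8, q=1
  k=1: a=1, p=9, q=1
  k=2: a=1, p=17, q=2

17/2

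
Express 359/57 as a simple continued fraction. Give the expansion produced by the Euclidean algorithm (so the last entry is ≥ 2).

[6; 3, 2, 1, 5]

359 = 6×57 + 17
57 = 3×17 + 6
17 = 2×6 + 5
6 = 1×5 + 1
5 = 5×1 + 0  (stop)
So 359/57 = [6; 3, 2, 1, 5].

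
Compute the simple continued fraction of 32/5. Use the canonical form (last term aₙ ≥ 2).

32 = 6×5 + 2
5 = 2×2 + 1
2 = 2×1 + 0  (stop)
So 32/5 = [6; 2, 2].

[6; 2, 2]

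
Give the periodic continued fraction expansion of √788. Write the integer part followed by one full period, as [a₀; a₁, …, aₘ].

a₀ = ⌊√788⌋ = 28.
With m₀=0, d₀=1 and mₖ₊₁ = dₖaₖ − mₖ, dₖ₊₁ = (n − mₖ₊₁²)/dₖ, aₖ₊₁ = ⌊(a₀+mₖ₊₁)/dₖ₊₁⌋:
  k=1: m=28, d=4, a=14
  k=2: m=28, d=1, a=56
d=1 and a=2a₀=56 at k=2, so the next step gives (m, d) = (28, 4) again — its k=1 value — and the period has length 2.

[28; 14, 56]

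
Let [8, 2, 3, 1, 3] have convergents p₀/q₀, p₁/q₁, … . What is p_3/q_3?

Using pₖ = aₖpₖ₋₁ + pₖ₋₂, qₖ = aₖqₖ₋₁ + qₖ₋₂ (with p₋₁=1, p₋₂=0, q₋₁=0, q₋₂=1):
  k=0: a=8, p=8, q=1
  k=1: a=2, p=17, q=2
  k=2: a=3, p=59, q=7
  k=3: a=1, p=76, q=9

76/9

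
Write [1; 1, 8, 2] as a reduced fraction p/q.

36/19

Using pₖ = aₖpₖ₋₁ + pₖ₋₂ and qₖ = aₖqₖ₋₁ + qₖ₋₂:
  k=0: a=1, p=1, q=1
  k=1: a=1, p=2, q=1
  k=2: a=8, p=17, q=9
  k=3: a=2, p=36, q=19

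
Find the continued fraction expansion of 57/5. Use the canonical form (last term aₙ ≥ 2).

57 = 11×5 + 2
5 = 2×2 + 1
2 = 2×1 + 0  (stop)
So 57/5 = [11; 2, 2].

[11; 2, 2]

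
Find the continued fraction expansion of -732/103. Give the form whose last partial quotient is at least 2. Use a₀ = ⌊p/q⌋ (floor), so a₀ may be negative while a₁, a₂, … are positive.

[-8; 1, 8, 2, 1, 3]

-732 = -8×103 + 92
103 = 1×92 + 11
92 = 8×11 + 4
11 = 2×4 + 3
4 = 1×3 + 1
3 = 3×1 + 0  (stop)
So -732/103 = [-8; 1, 8, 2, 1, 3].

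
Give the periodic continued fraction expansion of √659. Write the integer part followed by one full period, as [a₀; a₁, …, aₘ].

a₀ = ⌊√659⌋ = 25.
With m₀=0, d₀=1 and mₖ₊₁ = dₖaₖ − mₖ, dₖ₊₁ = (n − mₖ₊₁²)/dₖ, aₖ₊₁ = ⌊(a₀+mₖ₊₁)/dₖ₊₁⌋:
  k=1: m=25, d=34, a=1
  k=2: m=9, d=17, a=2
  k=3: m=25, d=2, a=25
  k=4: m=25, d=17, a=2
  k=5: m=9, d=34, a=1
  k=6: m=25, d=1, a=50
d=1 and a=2a₀=50 at k=6, so the next step gives (m, d) = (25, 34) again — its k=1 value — and the period has length 6.

[25; 1, 2, 25, 2, 1, 50]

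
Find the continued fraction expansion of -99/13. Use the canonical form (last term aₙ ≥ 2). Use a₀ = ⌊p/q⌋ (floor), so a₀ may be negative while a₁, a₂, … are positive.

-99 = -8·13 + 5
13 = 2·5 + 3
5 = 1·3 + 2
3 = 1·2 + 1
2 = 2·1 + 0  (stop)
So -99/13 = [-8; 2, 1, 1, 2].

[-8; 2, 1, 1, 2]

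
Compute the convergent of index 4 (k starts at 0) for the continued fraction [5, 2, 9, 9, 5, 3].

4839/884

Using pₖ = aₖpₖ₋₁ + pₖ₋₂, qₖ = aₖqₖ₋₁ + qₖ₋₂ (with p₋₁=1, p₋₂=0, q₋₁=0, q₋₂=1):
  k=0: a=5, p=5, q=1
  k=1: a=2, p=11, q=2
  k=2: a=9, p=104, q=19
  k=3: a=9, p=947, q=173
  k=4: a=5, p=4839, q=884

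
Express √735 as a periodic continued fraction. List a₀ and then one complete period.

a₀ = ⌊√735⌋ = 27.

[27; 9, 54]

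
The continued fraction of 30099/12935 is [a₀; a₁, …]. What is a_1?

3

30099 = 2·12935 + 4229   →  a_0 = 2
12935 = 3·4229 + 248   →  a_1 = 3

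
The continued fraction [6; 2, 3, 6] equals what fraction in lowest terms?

283/44

Fold from the inside: start with 6/1.
  3 + 1/6 = 19/6
  2 + 6/19 = 44/19
  6 + 19/44 = 283/44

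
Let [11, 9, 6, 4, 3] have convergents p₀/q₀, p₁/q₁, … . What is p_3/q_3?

Using pₖ = aₖpₖ₋₁ + pₖ₋₂, qₖ = aₖqₖ₋₁ + qₖ₋₂ (with p₋₁=1, p₋₂=0, q₋₁=0, q₋₂=1):
  k=0: a=11, p=11, q=1
  k=1: a=9, p=100, q=9
  k=2: a=6, p=611, q=55
  k=3: a=4, p=2544, q=229

2544/229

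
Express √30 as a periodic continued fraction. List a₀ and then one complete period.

[5; 2, 10]

a₀ = ⌊√30⌋ = 5.
With m₀=0, d₀=1 and mₖ₊₁ = dₖaₖ − mₖ, dₖ₊₁ = (n − mₖ₊₁²)/dₖ, aₖ₊₁ = ⌊(a₀+mₖ₊₁)/dₖ₊₁⌋:
  k=1: m=5, d=5, a=2
  k=2: m=5, d=1, a=10
d=1 and a=2a₀=10 at k=2, so the next step gives (m, d) = (5, 5) again — its k=1 value — and the period has length 2.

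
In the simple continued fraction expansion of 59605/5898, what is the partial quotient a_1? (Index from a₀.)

9

59605 = 10·5898 + 625   →  a_0 = 10
5898 = 9·625 + 273   →  a_1 = 9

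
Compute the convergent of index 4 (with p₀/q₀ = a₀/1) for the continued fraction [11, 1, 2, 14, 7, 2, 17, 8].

3549/304

Using pₖ = aₖpₖ₋₁ + pₖ₋₂, qₖ = aₖqₖ₋₁ + qₖ₋₂ (with p₋₁=1, p₋₂=0, q₋₁=0, q₋₂=1):
  k=0: a=11, p=11, q=1
  k=1: a=1, p=12, q=1
  k=2: a=2, p=35, q=3
  k=3: a=14, p=502, q=43
  k=4: a=7, p=3549, q=304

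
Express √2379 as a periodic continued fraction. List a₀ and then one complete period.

a₀ = ⌊√2379⌋ = 48.

[48; 1, 3, 2, 3, 1, 96]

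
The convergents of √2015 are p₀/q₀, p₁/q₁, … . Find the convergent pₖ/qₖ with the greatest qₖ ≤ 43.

√2015 = [44; 1, 7, 1, 88, …] (period length 4).
Convergents:
  p_0/q_0 = 44/1
  p_1/q_1 = 45/1
  p_2/q_2 = 359/8
  p_3/q_3 = 404/9
  p_4/q_4 = 35911/800
q_3 = 9 ≤ 43 < 800 = q_4, so the answer is 404/9.

404/9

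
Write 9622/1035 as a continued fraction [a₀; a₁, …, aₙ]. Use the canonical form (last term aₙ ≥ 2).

[9; 3, 2, 1, 2, 3, 1, 8]

9622 = 9*1035 + 307
1035 = 3*307 + 114
307 = 2*114 + 79
114 = 1*79 + 35
79 = 2*35 + 9
35 = 3*9 + 8
9 = 1*8 + 1
8 = 8*1 + 0  (stop)
So 9622/1035 = [9; 3, 2, 1, 2, 3, 1, 8].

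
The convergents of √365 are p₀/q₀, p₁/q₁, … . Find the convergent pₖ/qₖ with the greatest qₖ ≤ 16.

√365 = [19; 9, 1, 1, 9, 38, …] (period length 5).
Convergents:
  p_0/q_0 = 19/1
  p_1/q_1 = 172/9
  p_2/q_2 = 191/10
  p_3/q_3 = 363/19
q_2 = 10 ≤ 16 < 19 = q_3, so the answer is 191/10.

191/10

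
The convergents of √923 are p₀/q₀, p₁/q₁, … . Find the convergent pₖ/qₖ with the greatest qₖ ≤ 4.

√923 = [30; 2, 1, 1, 1, 2, 60, …] (period length 6).
Convergents:
  p_0/q_0 = 30/1
  p_1/q_1 = 61/2
  p_2/q_2 = 91/3
  p_3/q_3 = 152/5
q_2 = 3 ≤ 4 < 5 = q_3, so the answer is 91/3.

91/3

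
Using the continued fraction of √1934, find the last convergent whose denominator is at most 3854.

√1934 = [43; 1, 42, 1, 86, …] (period length 4).
Convergents:
  p_0/q_0 = 43/1
  p_1/q_1 = 44/1
  p_2/q_2 = 1891/43
  p_3/q_3 = 1935/44
  p_4/q_4 = 168301/3827
  p_5/q_5 = 170236/3871
q_4 = 3827 ≤ 3854 < 3871 = q_5, so the answer is 168301/3827.

168301/3827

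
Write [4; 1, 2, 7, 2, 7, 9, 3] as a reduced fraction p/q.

46664/9969

Fold from the inside: start with 3/1.
  9 + 1/3 = 28/3
  7 + 3/28 = 199/28
  2 + 28/199 = 426/199
  7 + 199/426 = 3181/426
  2 + 426/3181 = 6788/3181
  1 + 3181/6788 = 9969/6788
  4 + 6788/9969 = 46664/9969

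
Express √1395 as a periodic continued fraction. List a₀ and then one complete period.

a₀ = ⌊√1395⌋ = 37.
With m₀=0, d₀=1 and mₖ₊₁ = dₖaₖ − mₖ, dₖ₊₁ = (n − mₖ₊₁²)/dₖ, aₖ₊₁ = ⌊(a₀+mₖ₊₁)/dₖ₊₁⌋:
  k=1: m=37, d=26, a=2
  k=2: m=15, d=45, a=1
  k=3: m=30, d=11, a=6
  k=4: m=36, d=9, a=8
  k=5: m=36, d=11, a=6
  k=6: m=30, d=45, a=1
  k=7: m=15, d=26, a=2
  k=8: m=37, d=1, a=74
d=1 and a=2a₀=74 at k=8, so the next step gives (m, d) = (37, 26) again — its k=1 value — and the period has length 8.

[37; 2, 1, 6, 8, 6, 1, 2, 74]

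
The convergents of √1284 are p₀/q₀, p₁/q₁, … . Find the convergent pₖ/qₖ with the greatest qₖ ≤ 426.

15229/425

√1284 = [35; 1, 4, 1, 70, …] (period length 4).
Convergents:
  p_0/q_0 = 35/1
  p_1/q_1 = 36/1
  p_2/q_2 = 179/5
  p_3/q_3 = 215/6
  p_4/q_4 = 15229/425
  p_5/q_5 = 15444/431
q_4 = 425 ≤ 426 < 431 = q_5, so the answer is 15229/425.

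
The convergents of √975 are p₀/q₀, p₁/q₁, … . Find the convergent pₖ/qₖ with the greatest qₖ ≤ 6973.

√975 = [31; 4, 2, 4, 62, …] (period length 4).
Convergents:
  p_0/q_0 = 31/1
  p_1/q_1 = 125/4
  p_2/q_2 = 281/9
  p_3/q_3 = 1249/40
  p_4/q_4 = 77719/2489
  p_5/q_5 = 312125/9996
q_4 = 2489 ≤ 6973 < 9996 = q_5, so the answer is 77719/2489.

77719/2489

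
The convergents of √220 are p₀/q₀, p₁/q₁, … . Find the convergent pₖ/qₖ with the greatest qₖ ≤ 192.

√220 = [14; 1, 4, 1, 28, …] (period length 4).
Convergents:
  p_0/q_0 = 14/1
  p_1/q_1 = 15/1
  p_2/q_2 = 74/5
  p_3/q_3 = 89/6
  p_4/q_4 = 2566/173
  p_5/q_5 = 2655/179
  p_6/q_6 = 13186/889
q_5 = 179 ≤ 192 < 889 = q_6, so the answer is 2655/179.

2655/179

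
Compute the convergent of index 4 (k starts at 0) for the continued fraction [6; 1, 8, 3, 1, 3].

Using pₖ = aₖpₖ₋₁ + pₖ₋₂, qₖ = aₖqₖ₋₁ + qₖ₋₂ (with p₋₁=1, p₋₂=0, q₋₁=0, q₋₂=1):
  k=0: a=6, p=6, q=1
  k=1: a=1, p=7, q=1
  k=2: a=8, p=62, q=9
  k=3: a=3, p=193, q=28
  k=4: a=1, p=255, q=37

255/37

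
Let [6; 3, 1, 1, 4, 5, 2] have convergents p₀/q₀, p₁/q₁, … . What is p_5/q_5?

1049/167

Using pₖ = aₖpₖ₋₁ + pₖ₋₂, qₖ = aₖqₖ₋₁ + qₖ₋₂ (with p₋₁=1, p₋₂=0, q₋₁=0, q₋₂=1):
  k=0: a=6, p=6, q=1
  k=1: a=3, p=19, q=3
  k=2: a=1, p=25, q=4
  k=3: a=1, p=44, q=7
  k=4: a=4, p=201, q=32
  k=5: a=5, p=1049, q=167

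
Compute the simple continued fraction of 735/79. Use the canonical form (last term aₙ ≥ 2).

[9; 3, 3, 2, 3]

735 = 9*79 + 24
79 = 3*24 + 7
24 = 3*7 + 3
7 = 2*3 + 1
3 = 3*1 + 0  (stop)
So 735/79 = [9; 3, 3, 2, 3].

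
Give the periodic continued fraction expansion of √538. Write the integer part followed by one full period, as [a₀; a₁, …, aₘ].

a₀ = ⌊√538⌋ = 23.

[23; 5, 7, 1, 1, 7, 5, 46]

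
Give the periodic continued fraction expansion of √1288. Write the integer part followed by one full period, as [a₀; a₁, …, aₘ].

a₀ = ⌊√1288⌋ = 35.
With m₀=0, d₀=1 and mₖ₊₁ = dₖaₖ − mₖ, dₖ₊₁ = (n − mₖ₊₁²)/dₖ, aₖ₊₁ = ⌊(a₀+mₖ₊₁)/dₖ₊₁⌋:
  k=1: m=35, d=63, a=1
  k=2: m=28, d=8, a=7
  k=3: m=28, d=63, a=1
  k=4: m=35, d=1, a=70
d=1 and a=2a₀=70 at k=4, so the next step gives (m, d) = (35, 63) again — its k=1 value — and the period has length 4.

[35; 1, 7, 1, 70]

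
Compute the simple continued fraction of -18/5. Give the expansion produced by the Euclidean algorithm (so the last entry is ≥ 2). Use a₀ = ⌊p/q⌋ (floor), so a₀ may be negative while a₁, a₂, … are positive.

-18 = -4·5 + 2
5 = 2·2 + 1
2 = 2·1 + 0  (stop)
So -18/5 = [-4; 2, 2].

[-4; 2, 2]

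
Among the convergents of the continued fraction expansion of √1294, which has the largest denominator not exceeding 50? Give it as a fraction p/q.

1295/36

√1294 = [35; 1, 34, 1, 70, …] (period length 4).
Convergents:
  p_0/q_0 = 35/1
  p_1/q_1 = 36/1
  p_2/q_2 = 1259/35
  p_3/q_3 = 1295/36
  p_4/q_4 = 91909/2555
q_3 = 36 ≤ 50 < 2555 = q_4, so the answer is 1295/36.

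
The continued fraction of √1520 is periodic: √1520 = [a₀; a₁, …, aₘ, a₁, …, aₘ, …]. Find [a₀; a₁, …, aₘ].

[38; 1, 76]

a₀ = ⌊√1520⌋ = 38.
With m₀=0, d₀=1 and mₖ₊₁ = dₖaₖ − mₖ, dₖ₊₁ = (n − mₖ₊₁²)/dₖ, aₖ₊₁ = ⌊(a₀+mₖ₊₁)/dₖ₊₁⌋:
  k=1: m=38, d=76, a=1
  k=2: m=38, d=1, a=76
d=1 and a=2a₀=76 at k=2, so the next step gives (m, d) = (38, 76) again — its k=1 value — and the period has length 2.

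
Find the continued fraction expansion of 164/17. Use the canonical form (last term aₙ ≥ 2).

[9; 1, 1, 1, 5]

164 = 9·17 + 11
17 = 1·11 + 6
11 = 1·6 + 5
6 = 1·5 + 1
5 = 5·1 + 0  (stop)
So 164/17 = [9; 1, 1, 1, 5].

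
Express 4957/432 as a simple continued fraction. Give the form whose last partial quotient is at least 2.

4957 = 11·432 + 205
432 = 2·205 + 22
205 = 9·22 + 7
22 = 3·7 + 1
7 = 7·1 + 0  (stop)
So 4957/432 = [11; 2, 9, 3, 7].

[11; 2, 9, 3, 7]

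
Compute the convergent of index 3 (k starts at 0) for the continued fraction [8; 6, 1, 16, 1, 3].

Using pₖ = aₖpₖ₋₁ + pₖ₋₂, qₖ = aₖqₖ₋₁ + qₖ₋₂ (with p₋₁=1, p₋₂=0, q₋₁=0, q₋₂=1):
  k=0: a=8, p=8, q=1
  k=1: a=6, p=49, q=6
  k=2: a=1, p=57, q=7
  k=3: a=16, p=961, q=118

961/118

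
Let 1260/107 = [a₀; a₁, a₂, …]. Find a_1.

1260 = 11·107 + 83   →  a_0 = 11
107 = 1·83 + 24   →  a_1 = 1

1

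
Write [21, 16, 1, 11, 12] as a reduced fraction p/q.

Fold from the inside: start with 12/1.
  11 + 1/12 = 133/12
  1 + 12/133 = 145/133
  16 + 133/145 = 2453/145
  21 + 145/2453 = 51658/2453

51658/2453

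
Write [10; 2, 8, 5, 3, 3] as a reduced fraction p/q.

9644/921

Using pₖ = aₖpₖ₋₁ + pₖ₋₂ and qₖ = aₖqₖ₋₁ + qₖ₋₂:
  k=0: a=10, p=10, q=1
  k=1: a=2, p=21, q=2
  k=2: a=8, p=178, q=17
  k=3: a=5, p=911, q=87
  k=4: a=3, p=2911, q=278
  k=5: a=3, p=9644, q=921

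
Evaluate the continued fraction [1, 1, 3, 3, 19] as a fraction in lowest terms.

444/251

Fold from the inside: start with 19/1.
  3 + 1/19 = 58/19
  3 + 19/58 = 193/58
  1 + 58/193 = 251/193
  1 + 193/251 = 444/251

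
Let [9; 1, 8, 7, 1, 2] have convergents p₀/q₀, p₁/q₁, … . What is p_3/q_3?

Using pₖ = aₖpₖ₋₁ + pₖ₋₂, qₖ = aₖqₖ₋₁ + qₖ₋₂ (with p₋₁=1, p₋₂=0, q₋₁=0, q₋₂=1):
  k=0: a=9, p=9, q=1
  k=1: a=1, p=10, q=1
  k=2: a=8, p=89, q=9
  k=3: a=7, p=633, q=64

633/64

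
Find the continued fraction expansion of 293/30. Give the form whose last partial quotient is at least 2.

[9; 1, 3, 3, 2]

293 = 9×30 + 23
30 = 1×23 + 7
23 = 3×7 + 2
7 = 3×2 + 1
2 = 2×1 + 0  (stop)
So 293/30 = [9; 1, 3, 3, 2].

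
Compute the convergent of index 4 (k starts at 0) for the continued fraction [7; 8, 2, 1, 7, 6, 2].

Using pₖ = aₖpₖ₋₁ + pₖ₋₂, qₖ = aₖqₖ₋₁ + qₖ₋₂ (with p₋₁=1, p₋₂=0, q₋₁=0, q₋₂=1):
  k=0: a=7, p=7, q=1
  k=1: a=8, p=57, q=8
  k=2: a=2, p=121, q=17
  k=3: a=1, p=178, q=25
  k=4: a=7, p=1367, q=192

1367/192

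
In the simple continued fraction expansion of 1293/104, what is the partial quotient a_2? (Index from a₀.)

3

1293 = 12·104 + 45   →  a_0 = 12
104 = 2·45 + 14   →  a_1 = 2
45 = 3·14 + 3   →  a_2 = 3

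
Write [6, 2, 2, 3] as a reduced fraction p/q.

109/17

Fold from the inside: start with 3/1.
  2 + 1/3 = 7/3
  2 + 3/7 = 17/7
  6 + 7/17 = 109/17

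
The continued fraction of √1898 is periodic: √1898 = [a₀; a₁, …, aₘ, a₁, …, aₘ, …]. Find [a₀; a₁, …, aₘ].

[43; 1, 1, 3, 3, 1, 1, 86]

a₀ = ⌊√1898⌋ = 43.
With m₀=0, d₀=1 and mₖ₊₁ = dₖaₖ − mₖ, dₖ₊₁ = (n − mₖ₊₁²)/dₖ, aₖ₊₁ = ⌊(a₀+mₖ₊₁)/dₖ₊₁⌋:
  k=1: m=43, d=49, a=1
  k=2: m=6, d=38, a=1
  k=3: m=32, d=23, a=3
  k=4: m=37, d=23, a=3
  k=5: m=32, d=38, a=1
  k=6: m=6, d=49, a=1
  k=7: m=43, d=1, a=86
d=1 and a=2a₀=86 at k=7, so the next step gives (m, d) = (43, 49) again — its k=1 value — and the period has length 7.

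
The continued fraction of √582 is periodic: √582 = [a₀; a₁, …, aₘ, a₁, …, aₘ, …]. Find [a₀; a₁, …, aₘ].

[24; 8, 48]

a₀ = ⌊√582⌋ = 24.
With m₀=0, d₀=1 and mₖ₊₁ = dₖaₖ − mₖ, dₖ₊₁ = (n − mₖ₊₁²)/dₖ, aₖ₊₁ = ⌊(a₀+mₖ₊₁)/dₖ₊₁⌋:
  k=1: m=24, d=6, a=8
  k=2: m=24, d=1, a=48
d=1 and a=2a₀=48 at k=2, so the next step gives (m, d) = (24, 6) again — its k=1 value — and the period has length 2.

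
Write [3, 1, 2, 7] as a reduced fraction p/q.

Using pₖ = aₖpₖ₋₁ + pₖ₋₂ and qₖ = aₖqₖ₋₁ + qₖ₋₂:
  k=0: a=3, p=3, q=1
  k=1: a=1, p=4, q=1
  k=2: a=2, p=11, q=3
  k=3: a=7, p=81, q=22

81/22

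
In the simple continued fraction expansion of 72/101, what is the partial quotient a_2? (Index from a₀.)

2

72 = 0·101 + 72   →  a_0 = 0
101 = 1·72 + 29   →  a_1 = 1
72 = 2·29 + 14   →  a_2 = 2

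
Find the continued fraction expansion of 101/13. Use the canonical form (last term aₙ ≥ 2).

101 = 7×13 + 10
13 = 1×10 + 3
10 = 3×3 + 1
3 = 3×1 + 0  (stop)
So 101/13 = [7; 1, 3, 3].

[7; 1, 3, 3]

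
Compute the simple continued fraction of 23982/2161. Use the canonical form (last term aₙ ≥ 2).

[11; 10, 4, 7, 3, 2]

23982 = 11·2161 + 211
2161 = 10·211 + 51
211 = 4·51 + 7
51 = 7·7 + 2
7 = 3·2 + 1
2 = 2·1 + 0  (stop)
So 23982/2161 = [11; 10, 4, 7, 3, 2].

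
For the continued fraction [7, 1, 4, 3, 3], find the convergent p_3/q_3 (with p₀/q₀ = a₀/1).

125/16

Using pₖ = aₖpₖ₋₁ + pₖ₋₂, qₖ = aₖqₖ₋₁ + qₖ₋₂ (with p₋₁=1, p₋₂=0, q₋₁=0, q₋₂=1):
  k=0: a=7, p=7, q=1
  k=1: a=1, p=8, q=1
  k=2: a=4, p=39, q=5
  k=3: a=3, p=125, q=16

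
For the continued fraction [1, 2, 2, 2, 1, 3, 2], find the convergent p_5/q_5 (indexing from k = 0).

Using pₖ = aₖpₖ₋₁ + pₖ₋₂, qₖ = aₖqₖ₋₁ + qₖ₋₂ (with p₋₁=1, p₋₂=0, q₋₁=0, q₋₂=1):
  k=0: a=1, p=1, q=1
  k=1: a=2, p=3, q=2
  k=2: a=2, p=7, q=5
  k=3: a=2, p=17, q=12
  k=4: a=1, p=24, q=17
  k=5: a=3, p=89, q=63

89/63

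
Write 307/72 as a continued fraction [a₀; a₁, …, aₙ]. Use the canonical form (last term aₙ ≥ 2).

[4; 3, 1, 3, 1, 3]

307 = 4·72 + 19
72 = 3·19 + 15
19 = 1·15 + 4
15 = 3·4 + 3
4 = 1·3 + 1
3 = 3·1 + 0  (stop)
So 307/72 = [4; 3, 1, 3, 1, 3].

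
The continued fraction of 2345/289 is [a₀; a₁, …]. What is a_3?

3

2345 = 8·289 + 33   →  a_0 = 8
289 = 8·33 + 25   →  a_1 = 8
33 = 1·25 + 8   →  a_2 = 1
25 = 3·8 + 1   →  a_3 = 3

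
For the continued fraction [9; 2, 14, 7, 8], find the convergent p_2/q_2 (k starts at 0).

Using pₖ = aₖpₖ₋₁ + pₖ₋₂, qₖ = aₖqₖ₋₁ + qₖ₋₂ (with p₋₁=1, p₋₂=0, q₋₁=0, q₋₂=1):
  k=0: a=9, p=9, q=1
  k=1: a=2, p=19, q=2
  k=2: a=14, p=275, q=29

275/29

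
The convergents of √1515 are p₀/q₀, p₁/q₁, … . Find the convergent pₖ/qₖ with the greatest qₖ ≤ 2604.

39429/1013

√1515 = [38; 1, 11, 1, 76, …] (period length 4).
Convergents:
  p_0/q_0 = 38/1
  p_1/q_1 = 39/1
  p_2/q_2 = 467/12
  p_3/q_3 = 506/13
  p_4/q_4 = 38923/1000
  p_5/q_5 = 39429/1013
  p_6/q_6 = 472642/12143
q_5 = 1013 ≤ 2604 < 12143 = q_6, so the answer is 39429/1013.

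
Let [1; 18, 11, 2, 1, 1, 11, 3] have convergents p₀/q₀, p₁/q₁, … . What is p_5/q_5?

1088/1031

Using pₖ = aₖpₖ₋₁ + pₖ₋₂, qₖ = aₖqₖ₋₁ + qₖ₋₂ (with p₋₁=1, p₋₂=0, q₋₁=0, q₋₂=1):
  k=0: a=1, p=1, q=1
  k=1: a=18, p=19, q=18
  k=2: a=11, p=210, q=199
  k=3: a=2, p=439, q=416
  k=4: a=1, p=649, q=615
  k=5: a=1, p=1088, q=1031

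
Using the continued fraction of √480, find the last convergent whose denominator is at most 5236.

√480 = [21; 1, 9, 1, 42, …] (period length 4).
Convergents:
  p_0/q_0 = 21/1
  p_1/q_1 = 22/1
  p_2/q_2 = 219/10
  p_3/q_3 = 241/11
  p_4/q_4 = 10341/472
  p_5/q_5 = 10582/483
  p_6/q_6 = 105579/4819
  p_7/q_7 = 116161/5302
q_6 = 4819 ≤ 5236 < 5302 = q_7, so the answer is 105579/4819.

105579/4819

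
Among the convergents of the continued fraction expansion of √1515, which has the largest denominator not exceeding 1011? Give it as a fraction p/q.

38923/1000

√1515 = [38; 1, 11, 1, 76, …] (period length 4).
Convergents:
  p_0/q_0 = 38/1
  p_1/q_1 = 39/1
  p_2/q_2 = 467/12
  p_3/q_3 = 506/13
  p_4/q_4 = 38923/1000
  p_5/q_5 = 39429/1013
q_4 = 1000 ≤ 1011 < 1013 = q_5, so the answer is 38923/1000.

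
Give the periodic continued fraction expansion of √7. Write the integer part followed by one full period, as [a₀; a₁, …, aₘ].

a₀ = ⌊√7⌋ = 2.
With m₀=0, d₀=1 and mₖ₊₁ = dₖaₖ − mₖ, dₖ₊₁ = (n − mₖ₊₁²)/dₖ, aₖ₊₁ = ⌊(a₀+mₖ₊₁)/dₖ₊₁⌋:
  k=1: m=2, d=3, a=1
  k=2: m=1, d=2, a=1
  k=3: m=1, d=3, a=1
  k=4: m=2, d=1, a=4
d=1 and a=2a₀=4 at k=4, so the next step gives (m, d) = (2, 3) again — its k=1 value — and the period has length 4.

[2; 1, 1, 1, 4]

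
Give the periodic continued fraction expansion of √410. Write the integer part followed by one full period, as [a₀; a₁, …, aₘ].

a₀ = ⌊√410⌋ = 20.

[20; 4, 40]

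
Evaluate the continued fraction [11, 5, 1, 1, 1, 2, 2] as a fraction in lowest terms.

1196/107

Using pₖ = aₖpₖ₋₁ + pₖ₋₂ and qₖ = aₖqₖ₋₁ + qₖ₋₂:
  k=0: a=11, p=11, q=1
  k=1: a=5, p=56, q=5
  k=2: a=1, p=67, q=6
  k=3: a=1, p=123, q=11
  k=4: a=1, p=190, q=17
  k=5: a=2, p=503, q=45
  k=6: a=2, p=1196, q=107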